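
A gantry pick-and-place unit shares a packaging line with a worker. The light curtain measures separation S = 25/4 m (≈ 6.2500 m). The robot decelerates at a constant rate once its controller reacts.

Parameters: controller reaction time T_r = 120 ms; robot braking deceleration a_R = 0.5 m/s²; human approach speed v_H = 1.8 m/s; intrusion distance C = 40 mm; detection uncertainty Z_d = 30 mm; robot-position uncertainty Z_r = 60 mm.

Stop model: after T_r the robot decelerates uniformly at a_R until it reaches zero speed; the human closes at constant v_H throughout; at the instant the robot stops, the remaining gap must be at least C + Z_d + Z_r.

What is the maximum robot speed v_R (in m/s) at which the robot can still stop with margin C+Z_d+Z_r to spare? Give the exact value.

quadratic (1)·v² + (93/25)·v + (-738/125) = 0
  disc = (93/25)² − 4·(1)·(-738/125) = 23409/625 ; √disc = 153/25
  v_R = (−(93/25) + 153/25) / (2·(1)) = 6/5 m/s
check:
braking lasts T_s = (6/5)/(1/2) = 2.4000 s
reaction-phase robot travel = 1.2000·0.1200 = 0.1440 m
robot covers 1.2000·2.4000 − ½·0.5000·2.4000² = 1.4400 m while stopping
human closes 1.8000·2.5200 = 4.5360 m
C+Z_d+Z_r = 0.0400+0.0300+0.0600 = 0.1300 m
sum ≈ 0.1440+1.4400+4.5360+0.1300 ≈ 6.2500 m = S ✓

v_R_max = 6/5 m/s = 1.2000 m/s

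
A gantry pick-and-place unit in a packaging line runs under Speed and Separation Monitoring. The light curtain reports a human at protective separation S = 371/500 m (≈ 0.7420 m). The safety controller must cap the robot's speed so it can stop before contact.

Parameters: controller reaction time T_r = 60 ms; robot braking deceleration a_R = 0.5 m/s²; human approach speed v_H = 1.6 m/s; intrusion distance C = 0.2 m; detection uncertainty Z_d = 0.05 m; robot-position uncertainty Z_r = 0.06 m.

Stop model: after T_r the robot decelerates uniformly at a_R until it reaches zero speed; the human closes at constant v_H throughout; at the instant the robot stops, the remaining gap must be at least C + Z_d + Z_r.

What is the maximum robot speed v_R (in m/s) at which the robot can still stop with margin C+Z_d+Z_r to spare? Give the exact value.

v_R_max = 1/10 m/s = 0.1000 m/s

collect terms ⇒ (1)·v_R² + (163/50)·v_R + (-42/125) = 0
  disc = (163/50)² − 4·(1)·(-42/125) = 29929/2500 ; √disc = 173/50
  v_R = (−(163/50) + 173/50) / (2·(1)) = 1/10 m/s
check:
stop time T_s = (1/10)/(1/2) = 0.2000 s
robot covers v_R·T_r = 0.1000·0.0600 = 0.0060 m before braking
robot covers 0.1000·0.2000 − ½·0.5000·0.2000² = 0.0100 m while stopping
human closes 1.6000·0.2600 = 0.4160 m
C+Z_d+Z_r = 0.2000+0.0500+0.0600 = 0.3100 m
sum ≈ 0.0060+0.0100+0.4160+0.3100 ≈ 0.7420 m = S ✓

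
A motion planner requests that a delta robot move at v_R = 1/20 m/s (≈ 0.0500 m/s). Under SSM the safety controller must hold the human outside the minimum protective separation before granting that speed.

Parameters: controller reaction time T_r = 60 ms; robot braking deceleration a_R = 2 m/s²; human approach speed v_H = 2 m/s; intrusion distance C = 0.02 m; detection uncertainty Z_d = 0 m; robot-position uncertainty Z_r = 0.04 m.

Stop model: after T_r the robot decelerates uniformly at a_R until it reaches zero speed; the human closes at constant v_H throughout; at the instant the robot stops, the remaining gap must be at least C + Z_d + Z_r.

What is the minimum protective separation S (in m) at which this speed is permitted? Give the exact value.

S_min = 1869/8000 m = 0.2336 m

T_s = v_R/a_R = (1/20)/2 = 0.0250 s
robot covers v_R·T_r = 0.0500·0.0600 = 0.0030 m before braking
robot under decel: 0.0500²/(2·2.0000) = 0.0006 m
human over T_r+T_s: 2.0000·(0.0600+0.0250) = 0.1700 m
C+Z_d+Z_r = 0.0200+0.0000+0.0400 = 0.0600 m
S_min ≈ 0.0030+0.0006+0.1700+0.0600  ⇒  S_min = 1869/8000 m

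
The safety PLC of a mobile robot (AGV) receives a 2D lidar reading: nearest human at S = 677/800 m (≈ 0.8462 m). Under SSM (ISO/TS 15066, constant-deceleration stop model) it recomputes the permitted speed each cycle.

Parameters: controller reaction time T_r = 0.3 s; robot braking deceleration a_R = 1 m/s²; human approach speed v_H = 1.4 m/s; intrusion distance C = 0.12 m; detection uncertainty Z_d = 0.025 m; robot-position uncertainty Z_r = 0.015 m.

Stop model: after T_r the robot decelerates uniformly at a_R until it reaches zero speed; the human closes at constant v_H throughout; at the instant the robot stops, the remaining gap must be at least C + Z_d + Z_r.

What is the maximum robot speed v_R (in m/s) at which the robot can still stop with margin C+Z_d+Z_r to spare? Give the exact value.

at the boundary: (1/2)·v² + (17/10)·v + (-213/800) = 0
  disc = (17/10)² − 4·(1/2)·(-213/800) = 1369/400 ; √disc = 37/20
  v_R = (−(17/10) + 37/20) / (2·(1/2)) = 3/20 m/s
check:
stop time T_s = (3/20)/1 = 0.1500 s
robot covers v_R·T_r = 0.1500·0.3000 = 0.0450 m before braking
robot covers 0.1500·0.1500 − ½·1.0000·0.1500² = 0.0112 m while stopping
person approaches 1.4000·(0.3000+0.1500) = 0.6300 m
margins: 0.1200+0.0250+0.0150 = 0.1600 m
sum ≈ 0.0450+0.0112+0.6300+0.1600 ≈ 0.8462 m = S ✓

v_R_max = 3/20 m/s = 0.1500 m/s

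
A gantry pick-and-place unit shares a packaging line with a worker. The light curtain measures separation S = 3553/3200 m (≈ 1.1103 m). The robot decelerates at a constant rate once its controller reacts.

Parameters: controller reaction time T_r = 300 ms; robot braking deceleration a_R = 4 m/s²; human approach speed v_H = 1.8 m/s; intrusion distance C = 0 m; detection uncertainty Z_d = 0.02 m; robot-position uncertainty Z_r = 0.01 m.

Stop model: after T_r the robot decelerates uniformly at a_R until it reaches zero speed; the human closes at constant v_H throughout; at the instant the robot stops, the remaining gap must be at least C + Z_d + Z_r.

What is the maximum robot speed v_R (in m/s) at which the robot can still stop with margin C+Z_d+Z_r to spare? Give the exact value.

at the boundary: (1/8)·v² + (3/4)·v + (-1729/3200) = 0
  disc = (3/4)² − 4·(1/8)·(-1729/3200) = 5329/6400 ; √disc = 73/80
  v_R = (−(3/4) + 73/80) / (2·(1/8)) = 13/20 m/s
check:
stop time T_s = (13/20)/4 = 0.1625 s
reaction-phase robot travel = 0.6500·0.3000 = 0.1950 m
braking distance = 0.6500²/(2·4.0000) = 0.0528 m
person approaches 1.8000·(0.3000+0.1625) = 0.8325 m
residual clearance needed = 0.0000+0.0200+0.0100 = 0.0300 m
sum ≈ 0.1950+0.0528+0.8325+0.0300 ≈ 1.1103 m = S ✓

v_R_max = 13/20 m/s = 0.6500 m/s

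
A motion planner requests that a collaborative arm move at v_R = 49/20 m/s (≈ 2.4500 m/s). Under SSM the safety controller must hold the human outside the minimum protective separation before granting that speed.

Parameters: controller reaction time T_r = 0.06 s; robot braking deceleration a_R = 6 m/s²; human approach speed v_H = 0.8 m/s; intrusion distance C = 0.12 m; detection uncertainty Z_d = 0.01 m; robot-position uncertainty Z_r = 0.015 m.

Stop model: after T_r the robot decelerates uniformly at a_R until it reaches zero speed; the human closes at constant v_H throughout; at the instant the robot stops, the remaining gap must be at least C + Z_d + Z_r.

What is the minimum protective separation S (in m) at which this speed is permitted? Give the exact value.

S_min = 1867/1600 m = 1.1669 m

T_s = v_R/a_R = (49/20)/6 = 0.4083 s
robot in T_r: 2.4500·0.0600 = 0.1470 m
braking distance = 2.4500²/(2·6.0000) = 0.5002 m
human over T_r+T_s: 0.8000·(0.0600+0.4083) = 0.3747 m
C+Z_d+Z_r = 0.1200+0.0100+0.0150 = 0.1450 m
S_min ≈ 0.1470+0.5002+0.3747+0.1450  ⇒  S_min = 1867/1600 m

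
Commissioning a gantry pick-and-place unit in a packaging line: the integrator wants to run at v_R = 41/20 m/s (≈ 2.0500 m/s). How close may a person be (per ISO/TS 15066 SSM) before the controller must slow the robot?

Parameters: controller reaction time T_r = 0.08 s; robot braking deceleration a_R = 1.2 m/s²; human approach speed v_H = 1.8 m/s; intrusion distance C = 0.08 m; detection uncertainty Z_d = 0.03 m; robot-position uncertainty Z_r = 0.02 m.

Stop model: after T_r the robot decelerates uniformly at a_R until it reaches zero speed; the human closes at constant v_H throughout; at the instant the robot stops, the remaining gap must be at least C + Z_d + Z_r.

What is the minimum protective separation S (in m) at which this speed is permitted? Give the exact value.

S_min = 126337/24000 m = 5.2640 m

stop time T_s = (41/20)/(6/5) = 1.7083 s
robot covers v_R·T_r = 2.0500·0.0800 = 0.1640 m before braking
robot under decel: 2.0500²/(2·1.2000) = 1.7510 m
person approaches 1.8000·(0.0800+1.7083) = 3.2190 m
margins: 0.0800+0.0300+0.0200 = 0.1300 m
S_min ≈ 0.1640+1.7510+3.2190+0.1300  ⇒  S_min = 126337/24000 m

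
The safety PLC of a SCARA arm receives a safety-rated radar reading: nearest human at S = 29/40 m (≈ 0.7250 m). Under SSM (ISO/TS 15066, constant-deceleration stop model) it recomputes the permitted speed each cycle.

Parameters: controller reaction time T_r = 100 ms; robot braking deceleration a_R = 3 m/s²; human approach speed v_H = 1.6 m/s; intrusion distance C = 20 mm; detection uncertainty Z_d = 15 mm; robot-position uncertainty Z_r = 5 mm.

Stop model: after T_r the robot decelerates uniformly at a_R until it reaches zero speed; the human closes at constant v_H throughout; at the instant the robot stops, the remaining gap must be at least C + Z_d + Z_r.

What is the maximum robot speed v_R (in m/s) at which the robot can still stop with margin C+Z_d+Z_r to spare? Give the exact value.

quadratic (1/6)·v² + (19/30)·v + (-21/40) = 0
  disc = (19/30)² − 4·(1/6)·(-21/40) = 169/225 ; √disc = 13/15
  v_R = (−(19/30) + 13/15) / (2·(1/6)) = 7/10 m/s
check:
T_s = v_R/a_R = (7/10)/3 = 0.2333 s
robot in T_r: 0.7000·0.1000 = 0.0700 m
robot under decel: 0.7000²/(2·3.0000) = 0.0817 m
person approaches 1.6000·(0.1000+0.2333) = 0.5333 m
residual clearance needed = 0.0200+0.0150+0.0050 = 0.0400 m
sum ≈ 0.0700+0.0817+0.5333+0.0400 ≈ 0.7250 m = S ✓

v_R_max = 7/10 m/s = 0.7000 m/s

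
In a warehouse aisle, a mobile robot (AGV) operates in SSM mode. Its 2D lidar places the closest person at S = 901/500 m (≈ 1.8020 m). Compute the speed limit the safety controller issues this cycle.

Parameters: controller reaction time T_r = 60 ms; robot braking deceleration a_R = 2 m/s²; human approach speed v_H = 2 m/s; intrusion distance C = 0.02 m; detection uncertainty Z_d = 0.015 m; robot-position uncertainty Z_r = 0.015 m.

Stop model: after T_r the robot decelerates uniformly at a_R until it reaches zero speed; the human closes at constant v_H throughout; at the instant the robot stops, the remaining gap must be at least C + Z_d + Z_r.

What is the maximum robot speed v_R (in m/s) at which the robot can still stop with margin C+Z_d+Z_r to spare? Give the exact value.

v_R_max = 6/5 m/s = 1.2000 m/s

quadratic (1/4)·v² + (53/50)·v + (-204/125) = 0
  disc = (53/50)² − 4·(1/4)·(-204/125) = 6889/2500 ; √disc = 83/50
  v_R = (−(53/50) + 83/50) / (2·(1/4)) = 6/5 m/s
check:
braking lasts T_s = (6/5)/2 = 0.6000 s
robot in T_r: 1.2000·0.0600 = 0.0720 m
robot covers 1.2000·0.6000 − ½·2.0000·0.6000² = 0.3600 m while stopping
person approaches 2.0000·(0.0600+0.6000) = 1.3200 m
C+Z_d+Z_r = 0.0200+0.0150+0.0150 = 0.0500 m
sum ≈ 0.0720+0.3600+1.3200+0.0500 ≈ 1.8020 m = S ✓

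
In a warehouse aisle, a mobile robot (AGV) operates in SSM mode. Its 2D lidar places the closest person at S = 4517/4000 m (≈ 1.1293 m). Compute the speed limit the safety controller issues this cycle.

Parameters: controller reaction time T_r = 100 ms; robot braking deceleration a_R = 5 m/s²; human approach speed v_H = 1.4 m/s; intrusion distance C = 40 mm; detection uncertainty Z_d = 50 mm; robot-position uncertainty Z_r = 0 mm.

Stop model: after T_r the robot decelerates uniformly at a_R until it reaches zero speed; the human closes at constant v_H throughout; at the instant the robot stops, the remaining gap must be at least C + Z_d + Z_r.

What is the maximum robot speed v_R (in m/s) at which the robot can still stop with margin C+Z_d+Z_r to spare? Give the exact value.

v_R_max = 33/20 m/s = 1.6500 m/s

quadratic (1/10)·v² + (19/50)·v + (-3597/4000) = 0
  disc = (19/50)² − 4·(1/10)·(-3597/4000) = 5041/10000 ; √disc = 71/100
  v_R = (−(19/50) + 71/100) / (2·(1/10)) = 33/20 m/s
check:
stop time T_s = (33/20)/5 = 0.3300 s
robot in T_r: 1.6500·0.1000 = 0.1650 m
robot covers 1.6500·0.3300 − ½·5.0000·0.3300² = 0.2722 m while stopping
human over T_r+T_s: 1.4000·(0.1000+0.3300) = 0.6020 m
residual clearance needed = 0.0400+0.0500+0.0000 = 0.0900 m
sum ≈ 0.1650+0.2722+0.6020+0.0900 ≈ 1.1293 m = S ✓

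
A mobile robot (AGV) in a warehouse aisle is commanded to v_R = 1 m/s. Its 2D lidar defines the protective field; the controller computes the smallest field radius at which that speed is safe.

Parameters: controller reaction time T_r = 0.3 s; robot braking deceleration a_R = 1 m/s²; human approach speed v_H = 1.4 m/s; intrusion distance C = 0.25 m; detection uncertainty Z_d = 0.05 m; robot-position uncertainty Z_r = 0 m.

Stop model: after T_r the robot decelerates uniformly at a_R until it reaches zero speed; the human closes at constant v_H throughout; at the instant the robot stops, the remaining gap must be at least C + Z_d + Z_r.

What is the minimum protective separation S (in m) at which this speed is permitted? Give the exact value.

braking lasts T_s = 1/1 = 1.0000 s
robot in T_r: 1.0000·0.3000 = 0.3000 m
robot under decel: 1.0000²/(2·1.0000) = 0.5000 m
human closes 1.4000·1.3000 = 1.8200 m
C+Z_d+Z_r = 0.2500+0.0500+0.0000 = 0.3000 m
S_min ≈ 0.3000+0.5000+1.8200+0.3000  ⇒  S_min = 73/25 m

S_min = 73/25 m = 2.9200 m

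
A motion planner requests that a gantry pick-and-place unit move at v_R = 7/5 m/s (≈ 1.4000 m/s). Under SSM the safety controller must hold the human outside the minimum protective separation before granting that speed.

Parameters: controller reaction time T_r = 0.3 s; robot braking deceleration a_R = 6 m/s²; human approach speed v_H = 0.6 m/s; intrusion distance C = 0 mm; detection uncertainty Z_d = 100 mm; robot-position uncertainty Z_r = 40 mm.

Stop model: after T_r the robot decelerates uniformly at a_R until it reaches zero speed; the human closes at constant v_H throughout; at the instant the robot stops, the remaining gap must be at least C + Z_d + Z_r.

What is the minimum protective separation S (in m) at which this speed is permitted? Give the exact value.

S_min = 313/300 m = 1.0433 m

T_s = v_R/a_R = (7/5)/6 = 0.2333 s
robot covers v_R·T_r = 1.4000·0.3000 = 0.4200 m before braking
braking distance = 1.4000²/(2·6.0000) = 0.1633 m
human over T_r+T_s: 0.6000·(0.3000+0.2333) = 0.3200 m
margins: 0.0000+0.1000+0.0400 = 0.1400 m
S_min ≈ 0.4200+0.1633+0.3200+0.1400  ⇒  S_min = 313/300 m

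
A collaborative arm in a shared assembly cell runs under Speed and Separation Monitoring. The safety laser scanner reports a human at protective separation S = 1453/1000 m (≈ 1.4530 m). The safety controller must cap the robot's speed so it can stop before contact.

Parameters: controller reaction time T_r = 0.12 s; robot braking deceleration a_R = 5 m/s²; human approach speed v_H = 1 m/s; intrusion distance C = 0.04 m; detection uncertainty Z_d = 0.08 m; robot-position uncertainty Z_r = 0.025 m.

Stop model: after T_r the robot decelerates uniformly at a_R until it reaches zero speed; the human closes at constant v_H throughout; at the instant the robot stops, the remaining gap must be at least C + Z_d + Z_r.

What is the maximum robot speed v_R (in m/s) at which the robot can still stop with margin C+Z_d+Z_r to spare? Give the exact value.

collect terms ⇒ (1/10)·v_R² + (8/25)·v_R + (-297/250) = 0
  disc = (8/25)² − 4·(1/10)·(-297/250) = 361/625 ; √disc = 19/25
  v_R = (−(8/25) + 19/25) / (2·(1/10)) = 11/5 m/s
check:
braking lasts T_s = (11/5)/5 = 0.4400 s
robot in T_r: 2.2000·0.1200 = 0.2640 m
robot under decel: 2.2000²/(2·5.0000) = 0.4840 m
human closes 1.0000·0.5600 = 0.5600 m
margins: 0.0400+0.0800+0.0250 = 0.1450 m
sum ≈ 0.2640+0.4840+0.5600+0.1450 ≈ 1.4530 m = S ✓

v_R_max = 11/5 m/s = 2.2000 m/s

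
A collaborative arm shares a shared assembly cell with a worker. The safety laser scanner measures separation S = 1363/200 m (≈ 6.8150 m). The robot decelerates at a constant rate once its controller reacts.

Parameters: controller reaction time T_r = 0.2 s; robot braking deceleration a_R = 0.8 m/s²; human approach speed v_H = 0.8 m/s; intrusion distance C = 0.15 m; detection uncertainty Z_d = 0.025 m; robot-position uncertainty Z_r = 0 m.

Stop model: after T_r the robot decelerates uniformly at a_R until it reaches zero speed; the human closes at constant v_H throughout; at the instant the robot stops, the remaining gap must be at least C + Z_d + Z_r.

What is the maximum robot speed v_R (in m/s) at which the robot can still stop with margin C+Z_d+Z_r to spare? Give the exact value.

collect terms ⇒ (5/8)·v_R² + (6/5)·v_R + (-162/25) = 0
  disc = (6/5)² − 4·(5/8)·(-162/25) = 441/25 ; √disc = 21/5
  v_R = (−(6/5) + 21/5) / (2·(5/8)) = 12/5 m/s
check:
braking lasts T_s = (12/5)/(4/5) = 3.0000 s
robot in T_r: 2.4000·0.2000 = 0.4800 m
robot under decel: 2.4000²/(2·0.8000) = 3.6000 m
human closes 0.8000·3.2000 = 2.5600 m
margins: 0.1500+0.0250+0.0000 = 0.1750 m
sum ≈ 0.4800+3.6000+2.5600+0.1750 ≈ 6.8150 m = S ✓

v_R_max = 12/5 m/s = 2.4000 m/s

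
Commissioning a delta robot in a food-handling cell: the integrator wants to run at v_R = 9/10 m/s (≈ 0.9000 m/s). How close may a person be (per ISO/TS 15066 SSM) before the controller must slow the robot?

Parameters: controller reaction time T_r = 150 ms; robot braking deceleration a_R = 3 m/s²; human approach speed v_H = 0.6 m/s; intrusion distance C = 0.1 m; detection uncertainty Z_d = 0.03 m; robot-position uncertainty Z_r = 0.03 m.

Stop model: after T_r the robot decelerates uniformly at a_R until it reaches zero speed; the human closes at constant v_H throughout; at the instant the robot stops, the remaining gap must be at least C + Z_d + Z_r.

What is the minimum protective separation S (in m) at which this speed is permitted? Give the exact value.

S_min = 7/10 m = 0.7000 m

stop time T_s = (9/10)/3 = 0.3000 s
robot in T_r: 0.9000·0.1500 = 0.1350 m
robot under decel: 0.9000²/(2·3.0000) = 0.1350 m
human over T_r+T_s: 0.6000·(0.1500+0.3000) = 0.2700 m
margins: 0.1000+0.0300+0.0300 = 0.1600 m
S_min ≈ 0.1350+0.1350+0.2700+0.1600  ⇒  S_min = 7/10 m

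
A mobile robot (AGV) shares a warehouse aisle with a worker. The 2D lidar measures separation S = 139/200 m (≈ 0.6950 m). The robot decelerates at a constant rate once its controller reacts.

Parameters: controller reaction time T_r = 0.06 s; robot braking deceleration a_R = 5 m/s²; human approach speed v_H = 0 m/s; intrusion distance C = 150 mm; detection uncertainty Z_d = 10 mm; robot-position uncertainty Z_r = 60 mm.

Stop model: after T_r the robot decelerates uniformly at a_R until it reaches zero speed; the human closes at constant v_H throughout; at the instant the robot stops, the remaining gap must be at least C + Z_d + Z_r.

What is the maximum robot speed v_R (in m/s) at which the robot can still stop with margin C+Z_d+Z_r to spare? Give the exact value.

at the boundary: (1/10)·v² + (3/50)·v + (-19/40) = 0
  disc = (3/50)² − 4·(1/10)·(-19/40) = 121/625 ; √disc = 11/25
  v_R = (−(3/50) + 11/25) / (2·(1/10)) = 19/10 m/s
check:
T_s = v_R/a_R = (19/10)/5 = 0.3800 s
robot covers v_R·T_r = 1.9000·0.0600 = 0.1140 m before braking
robot under decel: 1.9000²/(2·5.0000) = 0.3610 m
human over T_r+T_s: 0.0000·(0.0600+0.3800) = 0.0000 m
margins: 0.1500+0.0100+0.0600 = 0.2200 m
sum ≈ 0.1140+0.3610+0.0000+0.2200 ≈ 0.6950 m = S ✓

v_R_max = 19/10 m/s = 1.9000 m/s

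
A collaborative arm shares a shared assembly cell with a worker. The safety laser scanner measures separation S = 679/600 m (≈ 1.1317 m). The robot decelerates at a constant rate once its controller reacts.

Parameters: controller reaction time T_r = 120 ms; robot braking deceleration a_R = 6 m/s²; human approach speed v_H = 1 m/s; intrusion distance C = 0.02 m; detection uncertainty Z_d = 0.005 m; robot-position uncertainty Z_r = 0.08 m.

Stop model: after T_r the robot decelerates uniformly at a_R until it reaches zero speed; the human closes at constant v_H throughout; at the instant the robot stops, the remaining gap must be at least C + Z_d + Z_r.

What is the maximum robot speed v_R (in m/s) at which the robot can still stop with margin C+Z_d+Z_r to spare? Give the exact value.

v_R_max = 2 m/s = 2.0000 m/s

collect terms ⇒ (1/12)·v_R² + (43/150)·v_R + (-68/75) = 0
  disc = (43/150)² − 4·(1/12)·(-68/75) = 961/2500 ; √disc = 31/50
  v_R = (−(43/150) + 31/50) / (2·(1/12)) = 2 m/s
check:
braking lasts T_s = 2/6 = 0.3333 s
robot covers v_R·T_r = 2.0000·0.1200 = 0.2400 m before braking
robot covers 2.0000·0.3333 − ½·6.0000·0.3333² = 0.3333 m while stopping
human closes 1.0000·0.4533 = 0.4533 m
C+Z_d+Z_r = 0.0200+0.0050+0.0800 = 0.1050 m
sum ≈ 0.2400+0.3333+0.4533+0.1050 ≈ 1.1317 m = S ✓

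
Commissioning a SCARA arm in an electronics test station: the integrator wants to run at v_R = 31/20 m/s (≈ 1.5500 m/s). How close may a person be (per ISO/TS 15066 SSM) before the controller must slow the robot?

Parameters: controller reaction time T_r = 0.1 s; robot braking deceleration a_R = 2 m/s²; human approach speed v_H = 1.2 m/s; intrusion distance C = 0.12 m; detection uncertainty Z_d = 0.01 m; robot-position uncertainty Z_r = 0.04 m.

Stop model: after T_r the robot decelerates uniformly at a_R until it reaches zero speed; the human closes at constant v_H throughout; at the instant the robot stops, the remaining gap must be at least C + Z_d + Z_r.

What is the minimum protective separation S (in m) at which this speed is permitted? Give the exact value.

S_min = 3161/1600 m = 1.9756 m

braking lasts T_s = (31/20)/2 = 0.7750 s
reaction-phase robot travel = 1.5500·0.1000 = 0.1550 m
braking distance = 1.5500²/(2·2.0000) = 0.6006 m
human over T_r+T_s: 1.2000·(0.1000+0.7750) = 1.0500 m
C+Z_d+Z_r = 0.1200+0.0100+0.0400 = 0.1700 m
S_min ≈ 0.1550+0.6006+1.0500+0.1700  ⇒  S_min = 3161/1600 m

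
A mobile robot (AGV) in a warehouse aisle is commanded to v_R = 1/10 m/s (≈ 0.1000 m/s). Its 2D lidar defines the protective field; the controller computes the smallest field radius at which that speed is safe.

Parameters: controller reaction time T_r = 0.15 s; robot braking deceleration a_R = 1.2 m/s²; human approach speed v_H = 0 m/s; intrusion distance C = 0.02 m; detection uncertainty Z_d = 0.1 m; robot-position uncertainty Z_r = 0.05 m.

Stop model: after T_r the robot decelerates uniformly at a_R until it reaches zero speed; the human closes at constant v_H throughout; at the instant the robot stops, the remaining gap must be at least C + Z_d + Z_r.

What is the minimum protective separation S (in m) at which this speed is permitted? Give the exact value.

S_min = 227/1200 m = 0.1892 m

T_s = v_R/a_R = (1/10)/(6/5) = 0.0833 s
reaction-phase robot travel = 0.1000·0.1500 = 0.0150 m
robot under decel: 0.1000²/(2·1.2000) = 0.0042 m
human over T_r+T_s: 0.0000·(0.1500+0.0833) = 0.0000 m
C+Z_d+Z_r = 0.0200+0.1000+0.0500 = 0.1700 m
S_min ≈ 0.0150+0.0042+0.0000+0.1700  ⇒  S_min = 227/1200 m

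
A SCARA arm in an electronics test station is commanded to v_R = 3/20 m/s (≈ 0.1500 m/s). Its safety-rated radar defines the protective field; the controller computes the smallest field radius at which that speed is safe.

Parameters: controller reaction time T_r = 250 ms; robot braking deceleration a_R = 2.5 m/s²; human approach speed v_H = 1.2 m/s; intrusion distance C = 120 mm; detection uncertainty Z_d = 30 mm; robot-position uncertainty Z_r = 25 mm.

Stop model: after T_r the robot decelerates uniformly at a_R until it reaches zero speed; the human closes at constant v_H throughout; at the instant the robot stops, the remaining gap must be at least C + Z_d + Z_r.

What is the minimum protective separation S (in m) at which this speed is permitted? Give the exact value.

S_min = 589/1000 m = 0.5890 m

T_s = v_R/a_R = (3/20)/(5/2) = 0.0600 s
robot covers v_R·T_r = 0.1500·0.2500 = 0.0375 m before braking
braking distance = 0.1500²/(2·2.5000) = 0.0045 m
human closes 1.2000·0.3100 = 0.3720 m
margins: 0.1200+0.0300+0.0250 = 0.1750 m
S_min ≈ 0.0375+0.0045+0.3720+0.1750  ⇒  S_min = 589/1000 m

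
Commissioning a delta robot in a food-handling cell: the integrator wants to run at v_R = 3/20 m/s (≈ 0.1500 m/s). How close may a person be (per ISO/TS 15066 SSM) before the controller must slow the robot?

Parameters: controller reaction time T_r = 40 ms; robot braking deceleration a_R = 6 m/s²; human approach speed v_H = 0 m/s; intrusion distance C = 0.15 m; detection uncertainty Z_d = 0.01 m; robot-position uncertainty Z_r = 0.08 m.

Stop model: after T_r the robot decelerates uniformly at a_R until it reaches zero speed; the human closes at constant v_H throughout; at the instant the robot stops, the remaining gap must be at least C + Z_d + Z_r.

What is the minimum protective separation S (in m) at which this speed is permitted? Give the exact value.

S_min = 1983/8000 m = 0.2479 m

T_s = v_R/a_R = (3/20)/6 = 0.0250 s
reaction-phase robot travel = 0.1500·0.0400 = 0.0060 m
robot under decel: 0.1500²/(2·6.0000) = 0.0019 m
human closes 0.0000·0.0650 = 0.0000 m
margins: 0.1500+0.0100+0.0800 = 0.2400 m
S_min ≈ 0.0060+0.0019+0.0000+0.2400  ⇒  S_min = 1983/8000 m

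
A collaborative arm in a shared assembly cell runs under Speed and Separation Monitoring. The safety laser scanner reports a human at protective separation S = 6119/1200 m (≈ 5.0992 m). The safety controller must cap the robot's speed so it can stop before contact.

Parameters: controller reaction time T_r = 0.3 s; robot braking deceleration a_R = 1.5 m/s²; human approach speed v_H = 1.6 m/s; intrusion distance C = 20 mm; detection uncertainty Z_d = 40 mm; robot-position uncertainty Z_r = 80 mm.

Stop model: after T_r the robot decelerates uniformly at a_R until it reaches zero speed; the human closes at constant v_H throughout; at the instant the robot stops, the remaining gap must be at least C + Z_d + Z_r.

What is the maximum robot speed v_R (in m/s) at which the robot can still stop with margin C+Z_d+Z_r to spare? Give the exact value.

v_R_max = 43/20 m/s = 2.1500 m/s

at the boundary: (1/3)·v² + (41/30)·v + (-215/48) = 0
  disc = (41/30)² − 4·(1/3)·(-215/48) = 196/25 ; √disc = 14/5
  v_R = (−(41/30) + 14/5) / (2·(1/3)) = 43/20 m/s
check:
braking lasts T_s = (43/20)/(3/2) = 1.4333 s
robot in T_r: 2.1500·0.3000 = 0.6450 m
braking distance = 2.1500²/(2·1.5000) = 1.5408 m
human over T_r+T_s: 1.6000·(0.3000+1.4333) = 2.7733 m
residual clearance needed = 0.0200+0.0400+0.0800 = 0.1400 m
sum ≈ 0.6450+1.5408+2.7733+0.1400 ≈ 5.0992 m = S ✓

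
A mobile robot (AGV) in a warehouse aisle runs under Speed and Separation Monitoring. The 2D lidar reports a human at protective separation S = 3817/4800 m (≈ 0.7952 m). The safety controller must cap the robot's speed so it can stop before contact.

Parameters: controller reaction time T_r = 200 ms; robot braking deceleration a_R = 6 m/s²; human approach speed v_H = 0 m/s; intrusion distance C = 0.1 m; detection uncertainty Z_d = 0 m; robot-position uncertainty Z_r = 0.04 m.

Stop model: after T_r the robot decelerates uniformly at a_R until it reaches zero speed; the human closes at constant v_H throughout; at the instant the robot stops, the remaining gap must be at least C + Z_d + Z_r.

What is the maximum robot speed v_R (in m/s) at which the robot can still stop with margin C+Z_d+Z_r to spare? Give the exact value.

at the boundary: (1/12)·v² + (1/5)·v + (-629/960) = 0
  disc = (1/5)² − 4·(1/12)·(-629/960) = 3721/14400 ; √disc = 61/120
  v_R = (−(1/5) + 61/120) / (2·(1/12)) = 37/20 m/s
check:
stop time T_s = (37/20)/6 = 0.3083 s
reaction-phase robot travel = 1.8500·0.2000 = 0.3700 m
robot under decel: 1.8500²/(2·6.0000) = 0.2852 m
human over T_r+T_s: 0.0000·(0.2000+0.3083) = 0.0000 m
residual clearance needed = 0.1000+0.0000+0.0400 = 0.1400 m
sum ≈ 0.3700+0.2852+0.0000+0.1400 ≈ 0.7952 m = S ✓

v_R_max = 37/20 m/s = 1.8500 m/s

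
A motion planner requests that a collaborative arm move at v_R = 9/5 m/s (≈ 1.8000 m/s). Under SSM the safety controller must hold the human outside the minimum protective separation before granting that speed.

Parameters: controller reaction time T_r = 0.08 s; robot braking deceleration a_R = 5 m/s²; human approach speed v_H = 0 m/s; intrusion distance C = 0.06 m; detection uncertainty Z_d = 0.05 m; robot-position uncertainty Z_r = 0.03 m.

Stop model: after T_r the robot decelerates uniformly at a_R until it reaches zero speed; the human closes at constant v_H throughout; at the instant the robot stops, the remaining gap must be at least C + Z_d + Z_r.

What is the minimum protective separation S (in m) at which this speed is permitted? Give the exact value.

braking lasts T_s = (9/5)/5 = 0.3600 s
robot covers v_R·T_r = 1.8000·0.0800 = 0.1440 m before braking
robot under decel: 1.8000²/(2·5.0000) = 0.3240 m
human closes 0.0000·0.4400 = 0.0000 m
C+Z_d+Z_r = 0.0600+0.0500+0.0300 = 0.1400 m
S_min ≈ 0.1440+0.3240+0.0000+0.1400  ⇒  S_min = 76/125 m

S_min = 76/125 m = 0.6080 m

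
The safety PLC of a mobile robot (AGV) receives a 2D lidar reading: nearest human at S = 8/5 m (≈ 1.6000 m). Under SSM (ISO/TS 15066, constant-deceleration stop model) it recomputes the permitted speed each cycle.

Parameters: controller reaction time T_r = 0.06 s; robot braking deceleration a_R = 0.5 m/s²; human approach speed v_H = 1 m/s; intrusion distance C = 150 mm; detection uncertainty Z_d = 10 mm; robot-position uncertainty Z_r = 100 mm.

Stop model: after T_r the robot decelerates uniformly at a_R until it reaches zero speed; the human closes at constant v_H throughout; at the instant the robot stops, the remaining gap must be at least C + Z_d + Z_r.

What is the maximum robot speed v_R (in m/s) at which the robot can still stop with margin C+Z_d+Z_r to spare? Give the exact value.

v_R_max = 1/2 m/s = 0.5000 m/s

collect terms ⇒ (1)·v_R² + (103/50)·v_R + (-32/25) = 0
  disc = (103/50)² − 4·(1)·(-32/25) = 23409/2500 ; √disc = 153/50
  v_R = (−(103/50) + 153/50) / (2·(1)) = 1/2 m/s
check:
stop time T_s = (1/2)/(1/2) = 1.0000 s
reaction-phase robot travel = 0.5000·0.0600 = 0.0300 m
braking distance = 0.5000²/(2·0.5000) = 0.2500 m
human over T_r+T_s: 1.0000·(0.0600+1.0000) = 1.0600 m
residual clearance needed = 0.1500+0.0100+0.1000 = 0.2600 m
sum ≈ 0.0300+0.2500+1.0600+0.2600 ≈ 1.6000 m = S ✓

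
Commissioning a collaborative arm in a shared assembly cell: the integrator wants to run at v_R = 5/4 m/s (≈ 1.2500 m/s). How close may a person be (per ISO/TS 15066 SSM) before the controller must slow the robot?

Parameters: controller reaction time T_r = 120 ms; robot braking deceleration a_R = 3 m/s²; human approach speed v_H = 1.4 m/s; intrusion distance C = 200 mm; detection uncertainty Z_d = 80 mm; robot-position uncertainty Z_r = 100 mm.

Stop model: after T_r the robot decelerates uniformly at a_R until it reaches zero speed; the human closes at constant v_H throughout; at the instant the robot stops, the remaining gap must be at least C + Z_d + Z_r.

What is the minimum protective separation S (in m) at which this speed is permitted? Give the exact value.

S_min = 6167/4000 m = 1.5417 m

stop time T_s = (5/4)/3 = 0.4167 s
robot in T_r: 1.2500·0.1200 = 0.1500 m
robot covers 1.2500·0.4167 − ½·3.0000·0.4167² = 0.2604 m while stopping
person approaches 1.4000·(0.1200+0.4167) = 0.7513 m
margins: 0.2000+0.0800+0.1000 = 0.3800 m
S_min ≈ 0.1500+0.2604+0.7513+0.3800  ⇒  S_min = 6167/4000 m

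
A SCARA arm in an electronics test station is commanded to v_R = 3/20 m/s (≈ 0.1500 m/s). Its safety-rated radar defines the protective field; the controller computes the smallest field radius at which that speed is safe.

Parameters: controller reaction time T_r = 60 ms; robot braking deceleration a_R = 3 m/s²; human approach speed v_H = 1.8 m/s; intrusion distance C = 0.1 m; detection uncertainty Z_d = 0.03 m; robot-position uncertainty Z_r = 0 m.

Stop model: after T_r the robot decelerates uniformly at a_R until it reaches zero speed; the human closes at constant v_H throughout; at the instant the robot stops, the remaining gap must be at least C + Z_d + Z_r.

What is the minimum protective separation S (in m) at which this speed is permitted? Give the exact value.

stop time T_s = (3/20)/3 = 0.0500 s
robot covers v_R·T_r = 0.1500·0.0600 = 0.0090 m before braking
braking distance = 0.1500²/(2·3.0000) = 0.0037 m
human closes 1.8000·0.1100 = 0.1980 m
C+Z_d+Z_r = 0.1000+0.0300+0.0000 = 0.1300 m
S_min ≈ 0.0090+0.0037+0.1980+0.1300  ⇒  S_min = 1363/4000 m

S_min = 1363/4000 m = 0.3407 m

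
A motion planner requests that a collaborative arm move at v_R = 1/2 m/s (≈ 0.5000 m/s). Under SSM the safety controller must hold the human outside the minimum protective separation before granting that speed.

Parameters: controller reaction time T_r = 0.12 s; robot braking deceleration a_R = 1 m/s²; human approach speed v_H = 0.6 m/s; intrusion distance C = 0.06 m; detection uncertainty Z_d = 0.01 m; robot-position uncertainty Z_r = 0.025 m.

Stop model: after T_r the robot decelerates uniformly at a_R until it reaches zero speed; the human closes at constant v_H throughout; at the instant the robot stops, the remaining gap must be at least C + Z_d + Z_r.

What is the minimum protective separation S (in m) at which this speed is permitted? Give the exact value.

S_min = 163/250 m = 0.6520 m

stop time T_s = (1/2)/1 = 0.5000 s
robot in T_r: 0.5000·0.1200 = 0.0600 m
robot under decel: 0.5000²/(2·1.0000) = 0.1250 m
human closes 0.6000·0.6200 = 0.3720 m
residual clearance needed = 0.0600+0.0100+0.0250 = 0.0950 m
S_min ≈ 0.0600+0.1250+0.3720+0.0950  ⇒  S_min = 163/250 m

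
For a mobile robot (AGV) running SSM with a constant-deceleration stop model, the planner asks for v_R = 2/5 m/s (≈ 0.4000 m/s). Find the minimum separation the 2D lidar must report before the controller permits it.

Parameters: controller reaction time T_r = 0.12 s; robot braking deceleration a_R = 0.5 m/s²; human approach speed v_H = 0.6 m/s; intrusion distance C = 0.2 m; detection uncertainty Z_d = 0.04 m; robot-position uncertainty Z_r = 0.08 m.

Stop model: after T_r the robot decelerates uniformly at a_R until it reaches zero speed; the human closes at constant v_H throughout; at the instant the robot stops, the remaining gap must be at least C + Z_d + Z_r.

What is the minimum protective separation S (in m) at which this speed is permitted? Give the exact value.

S_min = 27/25 m = 1.0800 m

stop time T_s = (2/5)/(1/2) = 0.8000 s
robot covers v_R·T_r = 0.4000·0.1200 = 0.0480 m before braking
robot covers 0.4000·0.8000 − ½·0.5000·0.8000² = 0.1600 m while stopping
human over T_r+T_s: 0.6000·(0.1200+0.8000) = 0.5520 m
margins: 0.2000+0.0400+0.0800 = 0.3200 m
S_min ≈ 0.0480+0.1600+0.5520+0.3200  ⇒  S_min = 27/25 m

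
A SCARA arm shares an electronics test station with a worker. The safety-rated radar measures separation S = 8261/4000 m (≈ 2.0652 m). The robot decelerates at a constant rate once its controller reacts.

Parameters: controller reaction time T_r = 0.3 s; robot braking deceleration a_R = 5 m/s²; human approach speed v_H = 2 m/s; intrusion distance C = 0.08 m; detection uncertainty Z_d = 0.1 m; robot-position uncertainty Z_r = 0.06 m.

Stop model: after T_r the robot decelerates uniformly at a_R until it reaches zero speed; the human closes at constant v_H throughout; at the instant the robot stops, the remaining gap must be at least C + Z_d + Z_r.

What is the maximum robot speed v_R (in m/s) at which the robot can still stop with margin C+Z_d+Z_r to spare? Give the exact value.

v_R_max = 29/20 m/s = 1.4500 m/s

at the boundary: (1/10)·v² + (7/10)·v + (-4901/4000) = 0
  disc = (7/10)² − 4·(1/10)·(-4901/4000) = 9801/10000 ; √disc = 99/100
  v_R = (−(7/10) + 99/100) / (2·(1/10)) = 29/20 m/s
check:
stop time T_s = (29/20)/5 = 0.2900 s
reaction-phase robot travel = 1.4500·0.3000 = 0.4350 m
robot under decel: 1.4500²/(2·5.0000) = 0.2102 m
human over T_r+T_s: 2.0000·(0.3000+0.2900) = 1.1800 m
residual clearance needed = 0.0800+0.1000+0.0600 = 0.2400 m
sum ≈ 0.4350+0.2102+1.1800+0.2400 ≈ 2.0652 m = S ✓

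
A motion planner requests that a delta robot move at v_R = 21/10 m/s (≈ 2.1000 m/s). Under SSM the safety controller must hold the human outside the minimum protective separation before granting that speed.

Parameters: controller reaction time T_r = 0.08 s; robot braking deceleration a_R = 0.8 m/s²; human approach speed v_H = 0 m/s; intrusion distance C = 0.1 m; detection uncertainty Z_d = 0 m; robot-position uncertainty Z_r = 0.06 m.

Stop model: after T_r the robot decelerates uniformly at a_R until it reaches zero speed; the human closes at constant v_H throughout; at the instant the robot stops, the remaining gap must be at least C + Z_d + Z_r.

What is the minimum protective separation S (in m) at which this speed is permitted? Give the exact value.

S_min = 12337/4000 m = 3.0842 m

braking lasts T_s = (21/10)/(4/5) = 2.6250 s
reaction-phase robot travel = 2.1000·0.0800 = 0.1680 m
robot covers 2.1000·2.6250 − ½·0.8000·2.6250² = 2.7563 m while stopping
person approaches 0.0000·(0.0800+2.6250) = 0.0000 m
margins: 0.1000+0.0000+0.0600 = 0.1600 m
S_min ≈ 0.1680+2.7563+0.0000+0.1600  ⇒  S_min = 12337/4000 m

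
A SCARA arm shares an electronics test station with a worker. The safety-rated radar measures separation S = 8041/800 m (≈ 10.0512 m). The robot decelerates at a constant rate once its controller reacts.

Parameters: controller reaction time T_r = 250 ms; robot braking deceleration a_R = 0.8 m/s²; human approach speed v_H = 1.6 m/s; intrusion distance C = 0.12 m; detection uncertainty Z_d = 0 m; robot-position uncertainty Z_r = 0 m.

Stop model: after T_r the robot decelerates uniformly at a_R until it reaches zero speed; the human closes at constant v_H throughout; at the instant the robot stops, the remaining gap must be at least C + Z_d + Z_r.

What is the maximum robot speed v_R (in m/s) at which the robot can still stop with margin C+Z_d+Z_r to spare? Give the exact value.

v_R_max = 5/2 m/s = 2.5000 m/s

quadratic (5/8)·v² + (9/4)·v + (-305/32) = 0
  disc = (9/4)² − 4·(5/8)·(-305/32) = 1849/64 ; √disc = 43/8
  v_R = (−(9/4) + 43/8) / (2·(5/8)) = 5/2 m/s
check:
braking lasts T_s = (5/2)/(4/5) = 3.1250 s
reaction-phase robot travel = 2.5000·0.2500 = 0.6250 m
robot covers 2.5000·3.1250 − ½·0.8000·3.1250² = 3.9062 m while stopping
human closes 1.6000·3.3750 = 5.4000 m
margins: 0.1200+0.0000+0.0000 = 0.1200 m
sum ≈ 0.6250+3.9062+5.4000+0.1200 ≈ 10.0512 m = S ✓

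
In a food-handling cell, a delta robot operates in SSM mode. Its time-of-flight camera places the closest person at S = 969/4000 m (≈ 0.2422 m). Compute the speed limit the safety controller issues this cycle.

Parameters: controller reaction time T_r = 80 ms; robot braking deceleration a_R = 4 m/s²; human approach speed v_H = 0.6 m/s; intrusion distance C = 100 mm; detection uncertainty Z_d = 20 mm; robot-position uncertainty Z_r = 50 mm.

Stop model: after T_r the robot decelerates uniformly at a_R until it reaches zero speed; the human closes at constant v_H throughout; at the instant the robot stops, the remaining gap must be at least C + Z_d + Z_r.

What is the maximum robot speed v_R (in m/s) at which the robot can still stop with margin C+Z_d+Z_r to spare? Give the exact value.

v_R_max = 1/10 m/s = 0.1000 m/s

quadratic (1/8)·v² + (23/100)·v + (-97/4000) = 0
  disc = (23/100)² − 4·(1/8)·(-97/4000) = 2601/40000 ; √disc = 51/200
  v_R = (−(23/100) + 51/200) / (2·(1/8)) = 1/10 m/s
check:
T_s = v_R/a_R = (1/10)/4 = 0.0250 s
reaction-phase robot travel = 0.1000·0.0800 = 0.0080 m
robot under decel: 0.1000²/(2·4.0000) = 0.0013 m
human over T_r+T_s: 0.6000·(0.0800+0.0250) = 0.0630 m
margins: 0.1000+0.0200+0.0500 = 0.1700 m
sum ≈ 0.0080+0.0013+0.0630+0.1700 ≈ 0.2422 m = S ✓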